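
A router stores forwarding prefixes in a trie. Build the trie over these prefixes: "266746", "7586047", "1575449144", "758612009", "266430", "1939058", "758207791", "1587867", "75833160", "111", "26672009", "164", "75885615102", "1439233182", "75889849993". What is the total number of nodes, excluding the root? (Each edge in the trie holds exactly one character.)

Trace insertions, counting only characters that open a new branch:
  "266746" → 6 new (2, 6, 6, 7, 4, 6)
  "7586047" → 7 new (7, 5, 8, 6, 0, 4, 7)
  "1575449144" → 10 new (1, 5, 7, 5, 4, 4, 9, 1, 4, 4)
  "758612009" → prefix "7586" already present; 5 new (1, 2, 0, 0, 9)
  "266430" → prefix "266" already present; 3 new (4, 3, 0)
  "1939058" → prefix "1" already present; 6 new (9, 3, 9, 0, 5, 8)
  "758207791" → prefix "758" already present; 6 new (2, 0, 7, 7, 9, 1)
  "1587867" → prefix "15" already present; 5 new (8, 7, 8, 6, 7)
  "75833160" → prefix "758" already present; 5 new (3, 3, 1, 6, 0)
  "111" → prefix "1" already present; 2 new (1, 1)
  "26672009" → prefix "2667" already present; 4 new (2, 0, 0, 9)
  "164" → prefix "1" already present; 2 new (6, 4)
  "75885615102" → prefix "758" already present; 8 new (8, 5, 6, 1, 5, 1, 0, 2)
  "1439233182" → prefix "1" already present; 9 new (4, 3, 9, 2, 3, 3, 1, 8, 2)
  "75889849993" → prefix "7588" already present; 7 new (9, 8, 4, 9, 9, 9, 3)
Total nodes = 6 + 7 + 10 + 5 + 3 + 6 + 6 + 5 + 5 + 2 + 4 + 2 + 8 + 9 + 7 = 85

85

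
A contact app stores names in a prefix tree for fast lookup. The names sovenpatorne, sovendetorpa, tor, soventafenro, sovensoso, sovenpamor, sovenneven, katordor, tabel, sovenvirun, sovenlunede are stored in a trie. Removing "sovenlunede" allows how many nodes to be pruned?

A node on "sovenlunede"'s path can go only if nothing else ends at it or branches off below it.
The suffix "lunede" (6 nodes) is used only by "sovenlunede"; the node for "soven" still has the child "p", so pruning stops there.
Nodes removed: 6

6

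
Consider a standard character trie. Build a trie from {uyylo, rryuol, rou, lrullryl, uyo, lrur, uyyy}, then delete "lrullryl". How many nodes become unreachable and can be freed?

5

A node on "lrullryl"'s path can go only if nothing else ends at it or branches off below it.
The suffix "llryl" (5 nodes) is used only by "lrullryl"; the node for "lru" still has the child "r", so pruning stops there.
Nodes removed: 5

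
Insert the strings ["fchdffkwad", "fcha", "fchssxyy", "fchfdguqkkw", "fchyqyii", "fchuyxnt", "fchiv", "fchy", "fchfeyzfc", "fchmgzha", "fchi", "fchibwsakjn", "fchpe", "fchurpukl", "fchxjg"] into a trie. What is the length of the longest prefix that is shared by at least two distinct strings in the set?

The deepest shared node is where two words last agree before diverging.
e.g. "fchfdguqkkw" and "fchfeyzfc" share the prefix "fchf" of length 4; no pair shares a longer one.
Longest shared-prefix length: 4

4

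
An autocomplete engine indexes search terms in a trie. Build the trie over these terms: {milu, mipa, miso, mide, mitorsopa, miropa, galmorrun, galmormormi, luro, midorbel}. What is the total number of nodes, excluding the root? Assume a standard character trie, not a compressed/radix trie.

44

For each word, the new-node count is its length minus the longest prefix already in the trie:
  "milu" → 4 new (m, i, l, u)
  "mipa" → prefix "mi" already present; 2 new (p, a)
  "miso" → prefix "mi" already present; 2 new (s, o)
  "mide" → prefix "mi" already present; 2 new (d, e)
  "mitorsopa" → prefix "mi" already present; 7 new (t, o, r, s, o, p, a)
  "miropa" → prefix "mi" already present; 4 new (r, o, p, a)
  "galmorrun" → 9 new (g, a, l, m, o, r, r, u, n)
  "galmormormi" → prefix "galmor" already present; 5 new (m, o, r, m, i)
  "luro" → 4 new (l, u, r, o)
  "midorbel" → prefix "mid" already present; 5 new (o, r, b, e, l)
Total nodes = 4 + 2 + 2 + 2 + 7 + 4 + 9 + 5 + 4 + 5 = 44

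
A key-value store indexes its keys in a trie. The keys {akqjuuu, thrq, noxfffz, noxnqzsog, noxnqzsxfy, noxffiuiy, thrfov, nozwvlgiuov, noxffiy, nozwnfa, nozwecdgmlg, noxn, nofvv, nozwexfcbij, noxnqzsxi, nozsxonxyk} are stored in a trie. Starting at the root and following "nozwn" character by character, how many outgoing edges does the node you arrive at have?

Follow the path "nozwn" to its node, then look at its outgoing edges.
Characters that immediately follow "nozwn" among the stored strings: {f}.
That node has 1 child edge.

1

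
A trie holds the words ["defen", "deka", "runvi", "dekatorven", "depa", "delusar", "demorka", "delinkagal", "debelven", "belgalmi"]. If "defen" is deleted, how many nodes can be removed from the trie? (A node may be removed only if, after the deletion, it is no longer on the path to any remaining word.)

3

After clearing the end-marker at "defen", prune upward until reaching a node still needed by another word.
The suffix "fen" (3 nodes) is used only by "defen"; the node for "de" still has the child "k", so pruning stops there.
Nodes removed: 3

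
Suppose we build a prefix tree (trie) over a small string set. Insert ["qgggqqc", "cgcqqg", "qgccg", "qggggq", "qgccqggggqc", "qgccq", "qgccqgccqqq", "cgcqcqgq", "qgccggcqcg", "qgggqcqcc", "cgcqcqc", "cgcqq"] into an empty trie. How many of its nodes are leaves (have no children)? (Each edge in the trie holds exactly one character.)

9

A leaf is a node with no children — equivalently, the end of a word that is not a proper prefix of any other stored word.
Those words: "cgcqcqc", "cgcqcqgq", "cgcqqg", "qgccggcqcg", "qgccqgccqqq", "qgccqggggqc", "qggggq", "qgggqcqcc", "qgggqqc"
Leaf count: 9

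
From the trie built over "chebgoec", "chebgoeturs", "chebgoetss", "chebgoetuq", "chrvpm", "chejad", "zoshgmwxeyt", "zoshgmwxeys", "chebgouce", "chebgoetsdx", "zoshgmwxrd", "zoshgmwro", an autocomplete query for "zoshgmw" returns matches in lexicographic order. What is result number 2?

DFS of the "zoshgmw" subtree visits, in order: "zoshgmwro", "zoshgmwxeys", "zoshgmwxeyt", "zoshgmwxrd"
Position 2: zoshgmwxeys

zoshgmwxeys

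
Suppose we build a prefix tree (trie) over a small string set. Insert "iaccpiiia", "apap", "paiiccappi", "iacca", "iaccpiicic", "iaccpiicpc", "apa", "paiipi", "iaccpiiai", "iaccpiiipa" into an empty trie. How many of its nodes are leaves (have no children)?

9

A leaf is a node with no children — equivalently, the end of a word that is not a proper prefix of any other stored word.
Those words: "apap", "iacca", "iaccpiiai", "iaccpiicic", "iaccpiicpc", "iaccpiiia", "iaccpiiipa", "paiiccappi", "paiipi"
Leaf count: 9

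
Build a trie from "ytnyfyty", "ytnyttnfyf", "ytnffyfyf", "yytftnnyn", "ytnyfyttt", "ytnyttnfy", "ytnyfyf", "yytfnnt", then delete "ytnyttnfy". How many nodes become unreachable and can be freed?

A node on "ytnyttnfy"'s path can go only if nothing else ends at it or branches off below it.
Every node on "ytnyttnfy" is still needed (e.g. by "ytnyttnfyf"), so nothing is freed.
Nodes removed: 0

0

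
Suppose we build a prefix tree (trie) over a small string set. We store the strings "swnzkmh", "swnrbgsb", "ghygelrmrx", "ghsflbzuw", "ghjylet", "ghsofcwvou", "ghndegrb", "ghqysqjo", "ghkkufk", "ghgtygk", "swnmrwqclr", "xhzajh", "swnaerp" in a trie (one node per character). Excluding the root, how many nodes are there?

Trace insertions, counting only characters that open a new branch:
  "swnzkmh" → 7 new (s, w, n, z, k, m, h)
  "swnrbgsb" → prefix "swn" already present; 5 new (r, b, g, s, b)
  "ghygelrmrx" → 10 new (g, h, y, g, e, l, r, m, r, x)
  "ghsflbzuw" → prefix "gh" already present; 7 new (s, f, l, b, z, u, w)
  "ghjylet" → prefix "gh" already present; 5 new (j, y, l, e, t)
  "ghsofcwvou" → prefix "ghs" already present; 7 new (o, f, c, w, v, o, u)
  "ghndegrb" → prefix "gh" already present; 6 new (n, d, e, g, r, b)
  "ghqysqjo" → prefix "gh" already present; 6 new (q, y, s, q, j, o)
  "ghkkufk" → prefix "gh" already present; 5 new (k, k, u, f, k)
  "ghgtygk" → prefix "gh" already present; 5 new (g, t, y, g, k)
  "swnmrwqclr" → prefix "swn" already present; 7 new (m, r, w, q, c, l, r)
  "xhzajh" → 6 new (x, h, z, a, j, h)
  "swnaerp" → prefix "swn" already present; 4 new (a, e, r, p)
Total nodes = 7 + 5 + 10 + 7 + 5 + 7 + 6 + 6 + 5 + 5 + 7 + 6 + 4 = 80

80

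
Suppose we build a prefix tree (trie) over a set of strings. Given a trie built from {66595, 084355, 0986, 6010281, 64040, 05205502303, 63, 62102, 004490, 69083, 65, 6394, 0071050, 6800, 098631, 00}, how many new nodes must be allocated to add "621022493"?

4

The longest prefix of "621022493" already in the trie is "62102" (length 5).
Each of the 4 remaining characters creates one node.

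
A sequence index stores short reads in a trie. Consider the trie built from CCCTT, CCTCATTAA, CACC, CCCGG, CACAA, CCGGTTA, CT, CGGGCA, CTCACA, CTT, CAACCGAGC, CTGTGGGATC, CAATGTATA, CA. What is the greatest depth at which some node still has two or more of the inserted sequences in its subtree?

Look for the deepest trie node that still has at least two words in its subtree.
e.g. "CAACCGAGC" and "CAATGTATA" share the prefix "CAA" of length 3; no pair shares a longer one.
Longest shared-prefix length: 3

3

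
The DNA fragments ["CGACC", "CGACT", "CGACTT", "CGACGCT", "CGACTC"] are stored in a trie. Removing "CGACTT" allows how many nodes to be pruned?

1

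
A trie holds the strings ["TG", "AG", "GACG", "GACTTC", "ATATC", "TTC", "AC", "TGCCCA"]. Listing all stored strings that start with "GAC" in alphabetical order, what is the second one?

Words with prefix "GAC", in lexicographic order: "GACG", "GACTTC"
The 2nd is GACTTC.

GACTTC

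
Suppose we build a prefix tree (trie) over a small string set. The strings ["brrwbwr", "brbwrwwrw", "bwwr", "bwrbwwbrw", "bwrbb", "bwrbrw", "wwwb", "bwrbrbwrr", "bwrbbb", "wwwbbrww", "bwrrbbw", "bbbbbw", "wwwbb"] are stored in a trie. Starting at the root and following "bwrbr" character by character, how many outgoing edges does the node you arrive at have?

The children of the "bwrbr" node are the distinct next characters among strings starting with "bwrbr".
Distinct next characters after "bwrbr": b, w.
That node has 2 child edges.

2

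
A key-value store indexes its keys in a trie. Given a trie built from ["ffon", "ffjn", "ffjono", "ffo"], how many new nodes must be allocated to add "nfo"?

No existing word starts with "n", so every character of "nfo" needs a new node.
3 − 0 = 3 new nodes.

3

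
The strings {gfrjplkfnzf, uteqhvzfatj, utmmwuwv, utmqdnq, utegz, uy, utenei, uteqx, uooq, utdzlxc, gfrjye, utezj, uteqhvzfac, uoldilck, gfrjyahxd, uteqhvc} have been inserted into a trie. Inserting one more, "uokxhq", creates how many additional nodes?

The longest prefix of "uokxhq" already in the trie is "uo" (length 2).
New nodes needed: |"uokxhq"| − 2 = 6 − 2 = 4.

4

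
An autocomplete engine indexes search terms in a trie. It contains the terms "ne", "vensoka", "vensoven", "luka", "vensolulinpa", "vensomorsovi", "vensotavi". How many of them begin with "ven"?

5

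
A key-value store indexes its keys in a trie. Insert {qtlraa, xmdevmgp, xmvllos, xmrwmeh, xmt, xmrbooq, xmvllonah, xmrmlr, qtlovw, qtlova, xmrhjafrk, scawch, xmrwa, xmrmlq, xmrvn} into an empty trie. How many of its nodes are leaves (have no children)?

15

A leaf is a node with no children — equivalently, the end of a word that is not a proper prefix of any other stored word.
Those words: "qtlova", "qtlovw", "qtlraa", "scawch", "xmdevmgp", "xmrbooq", "xmrhjafrk", "xmrmlq", "xmrmlr", "xmrvn", "xmrwa", "xmrwmeh", "xmt", "xmvllonah", "xmvllos"
Leaf count: 15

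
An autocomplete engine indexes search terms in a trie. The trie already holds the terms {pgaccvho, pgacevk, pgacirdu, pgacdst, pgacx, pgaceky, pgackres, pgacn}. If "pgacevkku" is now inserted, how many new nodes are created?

2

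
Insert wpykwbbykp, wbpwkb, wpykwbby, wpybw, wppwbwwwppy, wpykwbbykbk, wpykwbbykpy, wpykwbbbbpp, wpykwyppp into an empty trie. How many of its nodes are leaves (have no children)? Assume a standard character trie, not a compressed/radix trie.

7

Leaves are exactly the stored words that no other stored word extends.
Those words: "wbpwkb", "wppwbwwwppy", "wpybw", "wpykwbbbbpp", "wpykwbbykbk", "wpykwbbykpy", "wpykwyppp"
Leaf count: 7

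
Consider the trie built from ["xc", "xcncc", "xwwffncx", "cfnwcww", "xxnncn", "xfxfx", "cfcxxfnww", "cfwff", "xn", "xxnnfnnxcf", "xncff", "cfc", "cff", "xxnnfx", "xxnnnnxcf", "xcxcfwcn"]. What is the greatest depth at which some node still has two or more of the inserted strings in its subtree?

5

Equivalently: take the maximum, over all pairs, of their longest common prefix length.
e.g. "xxnnfnnxcf" and "xxnnfx" share the prefix "xxnnf" of length 5; no pair shares a longer one.
Longest shared-prefix length: 5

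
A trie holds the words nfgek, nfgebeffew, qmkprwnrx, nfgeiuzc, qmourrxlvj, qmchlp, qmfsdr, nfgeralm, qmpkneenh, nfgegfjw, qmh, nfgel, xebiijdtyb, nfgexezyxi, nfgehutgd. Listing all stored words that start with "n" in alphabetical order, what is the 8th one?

nfgexezyxi

Words with prefix "n", in lexicographic order: "nfgebeffew", "nfgegfjw", "nfgehutgd", "nfgeiuzc", "nfgek", "nfgel", "nfgeralm", "nfgexezyxi"
The 8th is nfgexezyxi.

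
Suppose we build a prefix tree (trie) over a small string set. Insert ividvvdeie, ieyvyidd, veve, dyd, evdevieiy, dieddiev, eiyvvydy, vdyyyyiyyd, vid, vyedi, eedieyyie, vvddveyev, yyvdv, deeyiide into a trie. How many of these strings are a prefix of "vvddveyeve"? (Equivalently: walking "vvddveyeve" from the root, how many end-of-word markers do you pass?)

1

Traverse "vvddveyeve" character by character; count nodes along the way that are marked as word ends.
Prefixes of the query that are stored words: "vvddveyev"
Count: 1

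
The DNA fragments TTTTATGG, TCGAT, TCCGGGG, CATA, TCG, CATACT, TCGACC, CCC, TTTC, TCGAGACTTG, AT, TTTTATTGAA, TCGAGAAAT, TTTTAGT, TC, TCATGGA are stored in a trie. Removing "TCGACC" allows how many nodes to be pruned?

After clearing the end-marker at "TCGACC", prune upward until reaching a node still needed by another word.
The suffix "CC" (2 nodes) is used only by "TCGACC"; the node for "TCGA" still has the child "T", so pruning stops there.
Nodes removed: 2

2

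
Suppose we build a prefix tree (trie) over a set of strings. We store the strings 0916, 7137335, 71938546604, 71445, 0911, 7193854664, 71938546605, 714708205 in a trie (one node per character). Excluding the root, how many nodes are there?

32

Trace insertions, counting only characters that open a new branch:
  "0916" → 4 new (0, 9, 1, 6)
  "7137335" → 7 new (7, 1, 3, 7, 3, 3, 5)
  "71938546604" → prefix "71" already present; 9 new (9, 3, 8, 5, 4, 6, 6, 0, 4)
  "71445" → prefix "71" already present; 3 new (4, 4, 5)
  "0911" → prefix "091" already present; 1 new (1)
  "7193854664" → prefix "719385466" already present; 1 new (4)
  "71938546605" → prefix "7193854660" already present; 1 new (5)
  "714708205" → prefix "714" already present; 6 new (7, 0, 8, 2, 0, 5)
Total nodes = 4 + 7 + 9 + 3 + 1 + 1 + 1 + 6 = 32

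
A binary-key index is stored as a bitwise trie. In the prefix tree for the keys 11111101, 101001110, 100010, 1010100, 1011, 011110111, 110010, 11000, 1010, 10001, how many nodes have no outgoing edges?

Leaves are exactly the stored words that no other stored word extends.
Those words: "011110111", "100010", "101001110", "1010100", "1011", "11000", "110010", "11111101"
Leaf count: 8

8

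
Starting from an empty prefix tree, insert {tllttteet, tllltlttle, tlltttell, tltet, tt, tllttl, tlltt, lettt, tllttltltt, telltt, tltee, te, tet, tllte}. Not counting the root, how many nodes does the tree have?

40

Trie structure (* marks end of a word):
(root)
├─ l
│  └─ e
│     └─ t
│        └─ t
│           └─ t *
└─ t
   ├─ e *
   │  ├─ l
   │  │  └─ l
   │  │     └─ t
   │  │        └─ t *
   │  └─ t *
   ├─ l
   │  ├─ l
   │  │  ├─ l
   │  │  │  └─ t
   │  │  │     └─ l
   │  │  │        └─ t
   │  │  │           └─ t
   │  │  │              └─ l
   │  │  │                 └─ e *
   │  │  └─ t
   │  │     ├─ e *
   │  │     └─ t *
   │  │        ├─ l *
   │  │        │  └─ t
   │  │        │     └─ l
   │  │        │        └─ t
   │  │        │           └─ t *
   │  │        └─ t
   │  │           └─ e
   │  │              ├─ e
   │  │              │  └─ t *
   │  │              └─ l
   │  │                 └─ l *
   │  └─ t
   │     └─ e
   │        ├─ e *
   │        └─ t *
   └─ t *
Counting every labelled node above: 40.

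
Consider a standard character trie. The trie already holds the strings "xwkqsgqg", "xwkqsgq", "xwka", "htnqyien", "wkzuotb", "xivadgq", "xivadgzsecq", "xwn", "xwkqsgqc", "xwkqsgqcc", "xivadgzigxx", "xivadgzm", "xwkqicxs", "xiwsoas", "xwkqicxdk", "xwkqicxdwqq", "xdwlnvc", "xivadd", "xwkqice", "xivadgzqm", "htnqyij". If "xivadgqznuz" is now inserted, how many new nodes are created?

4

"xivadgq" is already a path in the trie; the remaining "znuz" must be added.
Each of the 4 remaining characters creates one node.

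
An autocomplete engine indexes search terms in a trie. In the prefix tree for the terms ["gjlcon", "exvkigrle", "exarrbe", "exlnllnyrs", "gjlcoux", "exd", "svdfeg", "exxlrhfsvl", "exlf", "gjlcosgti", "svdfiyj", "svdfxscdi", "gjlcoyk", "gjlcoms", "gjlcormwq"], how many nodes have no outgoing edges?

15

A leaf is a node with no children — equivalently, the end of a word that is not a proper prefix of any other stored word.
Those words: "exarrbe", "exd", "exlf", "exlnllnyrs", "exvkigrle", "exxlrhfsvl", "gjlcoms", "gjlcon", "gjlcormwq", "gjlcosgti", "gjlcoux", "gjlcoyk", "svdfeg", "svdfiyj", "svdfxscdi"
Leaf count: 15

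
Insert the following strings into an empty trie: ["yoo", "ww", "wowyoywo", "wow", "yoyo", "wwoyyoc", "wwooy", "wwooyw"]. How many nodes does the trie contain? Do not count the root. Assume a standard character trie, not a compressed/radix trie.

22

Trie structure (* marks end of a word):
(root)
├─ w
│  ├─ o
│  │  └─ w *
│  │     └─ y
│  │        └─ o
│  │           └─ y
│  │              └─ w
│  │                 └─ o *
│  └─ w *
│     └─ o
│        ├─ o
│        │  └─ y *
│        │     └─ w *
│        └─ y
│           └─ y
│              └─ o
│                 └─ c *
└─ y
   └─ o
      ├─ o *
      └─ y
         └─ o *
Counting every labelled node above: 22.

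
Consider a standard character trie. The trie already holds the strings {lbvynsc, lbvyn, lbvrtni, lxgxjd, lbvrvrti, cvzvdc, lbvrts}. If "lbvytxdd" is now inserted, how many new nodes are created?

4

The longest prefix of "lbvytxdd" already in the trie is "lbvy" (length 4).
So 8 − 4 = 4 new nodes.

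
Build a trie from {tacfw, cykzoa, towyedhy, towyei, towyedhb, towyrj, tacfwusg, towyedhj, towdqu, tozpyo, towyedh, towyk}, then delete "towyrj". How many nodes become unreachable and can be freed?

2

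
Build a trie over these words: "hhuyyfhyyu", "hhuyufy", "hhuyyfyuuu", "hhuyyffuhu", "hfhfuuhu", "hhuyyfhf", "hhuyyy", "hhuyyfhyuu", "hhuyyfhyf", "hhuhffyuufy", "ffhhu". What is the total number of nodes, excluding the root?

For each word, the new-node count is its length minus the longest prefix already in the trie:
  "hhuyyfhyyu" → 10 new (h, h, u, y, y, f, h, y, y, u)
  "hhuyufy" → prefix "hhuy" already present; 3 new (u, f, y)
  "hhuyyfyuuu" → prefix "hhuyyf" already present; 4 new (y, u, u, u)
  "hhuyyffuhu" → prefix "hhuyyf" already present; 4 new (f, u, h, u)
  "hfhfuuhu" → prefix "h" already present; 7 new (f, h, f, u, u, h, u)
  "hhuyyfhf" → prefix "hhuyyfh" already present; 1 new (f)
  "hhuyyy" → prefix "hhuyy" already present; 1 new (y)
  "hhuyyfhyuu" → prefix "hhuyyfhy" already present; 2 new (u, u)
  "hhuyyfhyf" → prefix "hhuyyfhy" already present; 1 new (f)
  "hhuhffyuufy" → prefix "hhu" already present; 8 new (h, f, f, y, u, u, f, y)
  "ffhhu" → 5 new (f, f, h, h, u)
Total nodes = 10 + 3 + 4 + 4 + 7 + 1 + 1 + 2 + 1 + 8 + 5 = 46

46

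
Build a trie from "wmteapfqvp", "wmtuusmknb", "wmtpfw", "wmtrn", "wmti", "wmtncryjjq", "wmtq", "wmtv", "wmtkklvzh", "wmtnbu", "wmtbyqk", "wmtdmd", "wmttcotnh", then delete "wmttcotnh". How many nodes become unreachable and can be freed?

6

Walk "wmttcotnh" from the leaf back toward the root, removing each node that no remaining word uses.
The suffix "tcotnh" (6 nodes) is used only by "wmttcotnh"; the node for "wmt" still has the child "e", so pruning stops there.
Nodes removed: 6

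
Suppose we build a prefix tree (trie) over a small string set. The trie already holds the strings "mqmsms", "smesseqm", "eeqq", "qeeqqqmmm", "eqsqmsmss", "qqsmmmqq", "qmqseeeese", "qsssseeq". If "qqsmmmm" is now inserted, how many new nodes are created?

1

The longest prefix of "qqsmmmm" already in the trie is "qqsmmm" (length 6).
Each of the 1 remaining characters creates one node.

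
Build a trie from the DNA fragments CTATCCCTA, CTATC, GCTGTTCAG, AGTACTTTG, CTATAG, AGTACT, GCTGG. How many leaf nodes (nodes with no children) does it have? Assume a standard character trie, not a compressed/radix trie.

5

A leaf is a node with no children — equivalently, the end of a word that is not a proper prefix of any other stored word.
Those words: "AGTACTTTG", "CTATAG", "CTATCCCTA", "GCTGG", "GCTGTTCAG"
Leaf count: 5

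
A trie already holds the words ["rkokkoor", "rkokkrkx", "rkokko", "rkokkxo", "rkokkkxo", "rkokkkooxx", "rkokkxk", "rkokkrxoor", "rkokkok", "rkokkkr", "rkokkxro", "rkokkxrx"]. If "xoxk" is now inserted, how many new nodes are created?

4

No existing word starts with "x", so every character of "xoxk" needs a new node.
4 − 0 = 4 new nodes.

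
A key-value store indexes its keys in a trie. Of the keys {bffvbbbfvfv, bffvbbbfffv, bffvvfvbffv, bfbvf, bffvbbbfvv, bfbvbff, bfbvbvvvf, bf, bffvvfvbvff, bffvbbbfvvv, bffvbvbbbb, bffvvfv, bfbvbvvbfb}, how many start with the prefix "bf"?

13

Traverse to the node for "bf", then collect every word in that subtree.
Matches: "bf", "bfbvbff", "bfbvbvvbfb", "bfbvbvvvf", "bfbvf", "bffvbbbfffv", "bffvbbbfvfv", "bffvbbbfvv", "bffvbbbfvvv", "bffvbvbbbb", "bffvvfv", "bffvvfvbffv", "bffvvfvbvff"
Count: 13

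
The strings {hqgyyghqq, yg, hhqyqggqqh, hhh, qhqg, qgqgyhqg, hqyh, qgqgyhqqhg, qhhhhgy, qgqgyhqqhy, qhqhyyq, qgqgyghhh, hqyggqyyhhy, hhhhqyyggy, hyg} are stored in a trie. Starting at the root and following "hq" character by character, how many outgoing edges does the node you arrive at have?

The children of the "hq" node are the distinct next characters among strings starting with "hq".
Distinct next characters after "hq": g, y.
That node has 2 child edges.

2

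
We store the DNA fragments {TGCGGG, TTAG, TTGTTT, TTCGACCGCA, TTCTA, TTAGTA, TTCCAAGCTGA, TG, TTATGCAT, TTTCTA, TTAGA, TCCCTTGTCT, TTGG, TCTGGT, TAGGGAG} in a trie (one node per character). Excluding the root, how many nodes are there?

Trace insertions, counting only characters that open a new branch:
  "TGCGGG" → 6 new (T, G, C, G, G, G)
  "TTAG" → prefix "T" already present; 3 new (T, A, G)
  "TTGTTT" → prefix "TT" already present; 4 new (G, T, T, T)
  "TTCGACCGCA" → prefix "TT" already present; 8 new (C, G, A, C, C, G, C, A)
  "TTCTA" → prefix "TTC" already present; 2 new (T, A)
  "TTAGTA" → prefix "TTAG" already present; 2 new (T, A)
  "TTCCAAGCTGA" → prefix "TTC" already present; 8 new (C, A, A, G, C, T, G, A)
  "TG" → prefix "TG" already present; 0 new (none)
  "TTATGCAT" → prefix "TTA" already present; 5 new (T, G, C, A, T)
  "TTTCTA" → prefix "TT" already present; 4 new (T, C, T, A)
  "TTAGA" → prefix "TTAG" already present; 1 new (A)
  "TCCCTTGTCT" → prefix "T" already present; 9 new (C, C, C, T, T, G, T, C, T)
  "TTGG" → prefix "TTG" already present; 1 new (G)
  "TCTGGT" → prefix "TC" already present; 4 new (T, G, G, T)
  "TAGGGAG" → prefix "T" already present; 6 new (A, G, G, G, A, G)
Total nodes = 6 + 3 + 4 + 8 + 2 + 2 + 8 + 0 + 5 + 4 + 1 + 9 + 1 + 4 + 6 = 63

63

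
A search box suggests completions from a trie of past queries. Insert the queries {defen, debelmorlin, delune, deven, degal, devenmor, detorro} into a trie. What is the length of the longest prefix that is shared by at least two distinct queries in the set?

Look for the deepest trie node that still has at least two words in its subtree.
e.g. "deven" and "devenmor" share the prefix "deven" of length 5; no pair shares a longer one.
Longest shared-prefix length: 5

5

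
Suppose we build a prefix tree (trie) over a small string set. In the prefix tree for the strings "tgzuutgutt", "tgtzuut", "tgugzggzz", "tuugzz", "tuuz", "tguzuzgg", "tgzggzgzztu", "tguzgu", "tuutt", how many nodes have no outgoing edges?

Leaves are exactly the stored words that no other stored word extends.
Those words: "tgtzuut", "tgugzggzz", "tguzgu", "tguzuzgg", "tgzggzgzztu", "tgzuutgutt", "tuugzz", "tuutt", "tuuz"
Leaf count: 9

9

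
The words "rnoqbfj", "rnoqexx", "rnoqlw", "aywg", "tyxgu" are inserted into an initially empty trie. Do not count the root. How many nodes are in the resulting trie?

21

Trie structure (* marks end of a word):
(root)
├─ a
│  └─ y
│     └─ w
│        └─ g *
├─ r
│  └─ n
│     └─ o
│        └─ q
│           ├─ b
│           │  └─ f
│           │     └─ j *
│           ├─ e
│           │  └─ x
│           │     └─ x *
│           └─ l
│              └─ w *
└─ t
   └─ y
      └─ x
         └─ g
            └─ u *
Counting every labelled node above: 21.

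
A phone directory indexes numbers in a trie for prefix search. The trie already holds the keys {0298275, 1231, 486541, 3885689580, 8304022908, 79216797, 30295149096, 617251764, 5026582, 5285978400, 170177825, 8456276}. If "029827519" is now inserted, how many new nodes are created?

2

Walking "029827519" from the root, the first 7 characters ("0298275") follow existing edges; "1" is the first miss.
New nodes needed: |"029827519"| − 7 = 9 − 7 = 2.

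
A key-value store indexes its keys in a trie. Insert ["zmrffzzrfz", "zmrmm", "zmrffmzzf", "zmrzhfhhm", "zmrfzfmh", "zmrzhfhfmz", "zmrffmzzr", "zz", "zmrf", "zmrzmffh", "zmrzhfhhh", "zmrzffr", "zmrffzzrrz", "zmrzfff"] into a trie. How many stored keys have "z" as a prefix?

Filter for entries beginning with "z":
Matches: "zmrf", "zmrffmzzf", "zmrffmzzr", "zmrffzzrfz", "zmrffzzrrz", "zmrfzfmh", "zmrmm", "zmrzfff", "zmrzffr", "zmrzhfhfmz", "zmrzhfhhh", "zmrzhfhhm", "zmrzmffh", "zz"
Count: 14

14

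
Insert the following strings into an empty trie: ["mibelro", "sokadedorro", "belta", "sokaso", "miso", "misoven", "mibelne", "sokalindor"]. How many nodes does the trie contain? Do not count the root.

38

Trace insertions, counting only characters that open a new branch:
  "mibelro" → 7 new (m, i, b, e, l, r, o)
  "sokadedorro" → 11 new (s, o, k, a, d, e, d, o, r, r, o)
  "belta" → 5 new (b, e, l, t, a)
  "sokaso" → prefix "soka" already present; 2 new (s, o)
  "miso" → prefix "mi" already present; 2 new (s, o)
  "misoven" → prefix "miso" already present; 3 new (v, e, n)
  "mibelne" → prefix "mibel" already present; 2 new (n, e)
  "sokalindor" → prefix "soka" already present; 6 new (l, i, n, d, o, r)
Total nodes = 7 + 11 + 5 + 2 + 2 + 3 + 2 + 6 = 38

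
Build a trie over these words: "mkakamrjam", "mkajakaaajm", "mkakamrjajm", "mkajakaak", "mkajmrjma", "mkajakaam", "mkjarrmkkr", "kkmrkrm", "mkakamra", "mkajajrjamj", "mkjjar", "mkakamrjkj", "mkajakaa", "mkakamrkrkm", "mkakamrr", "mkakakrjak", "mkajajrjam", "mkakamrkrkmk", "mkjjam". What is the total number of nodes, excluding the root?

66

For each word, the new-node count is its length minus the longest prefix already in the trie:
  "mkakamrjam" → 10 new (m, k, a, k, a, m, r, j, a, m)
  "mkajakaaajm" → prefix "mka" already present; 8 new (j, a, k, a, a, a, j, m)
  "mkakamrjajm" → prefix "mkakamrja" already present; 2 new (j, m)
  "mkajakaak" → prefix "mkajakaa" already present; 1 new (k)
  "mkajmrjma" → prefix "mkaj" already present; 5 new (m, r, j, m, a)
  "mkajakaam" → prefix "mkajakaa" already present; 1 new (m)
  "mkjarrmkkr" → prefix "mk" already present; 8 new (j, a, r, r, m, k, k, r)
  "kkmrkrm" → 7 new (k, k, m, r, k, r, m)
  "mkakamra" → prefix "mkakamr" already present; 1 new (a)
  "mkajajrjamj" → prefix "mkaja" already present; 6 new (j, r, j, a, m, j)
  "mkjjar" → prefix "mkj" already present; 3 new (j, a, r)
  "mkakamrjkj" → prefix "mkakamrj" already present; 2 new (k, j)
  "mkajakaa" → prefix "mkajakaa" already present; 0 new (none)
  "mkakamrkrkm" → prefix "mkakamr" already present; 4 new (k, r, k, m)
  "mkakamrr" → prefix "mkakamr" already present; 1 new (r)
  "mkakakrjak" → prefix "mkaka" already present; 5 new (k, r, j, a, k)
  "mkajajrjam" → prefix "mkajajrjam" already present; 0 new (none)
  "mkakamrkrkmk" → prefix "mkakamrkrkm" already present; 1 new (k)
  "mkjjam" → prefix "mkjja" already present; 1 new (m)
Total nodes = 10 + 8 + 2 + 1 + 5 + 1 + 8 + 7 + 1 + 6 + 3 + 2 + 0 + 4 + 1 + 5 + 0 + 1 + 1 = 66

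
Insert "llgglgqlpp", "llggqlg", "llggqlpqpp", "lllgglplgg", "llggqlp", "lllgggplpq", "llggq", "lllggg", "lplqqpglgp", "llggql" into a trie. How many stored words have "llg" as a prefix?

6

Traverse to the node for "llg", then collect every word in that subtree.
Words under "llg": llgglgqlpp, llggq, llggql, llggqlg, llggqlp, llggqlpqpp
Count: 6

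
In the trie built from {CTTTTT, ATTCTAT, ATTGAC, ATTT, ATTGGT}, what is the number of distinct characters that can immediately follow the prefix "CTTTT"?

1

Walk "CTTTT" from the root, arriving at one node.
Characters that immediately follow "CTTTT" among the stored strings: {T}.
That node has 1 child edge.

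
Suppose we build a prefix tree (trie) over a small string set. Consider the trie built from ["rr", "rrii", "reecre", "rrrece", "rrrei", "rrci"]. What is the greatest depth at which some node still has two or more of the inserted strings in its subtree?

4

The deepest shared node is where two words last agree before diverging.
"rrrece" and "rrrei" agree on "rrre" (4 characters) before diverging; nothing deeper is shared.
Longest shared-prefix length: 4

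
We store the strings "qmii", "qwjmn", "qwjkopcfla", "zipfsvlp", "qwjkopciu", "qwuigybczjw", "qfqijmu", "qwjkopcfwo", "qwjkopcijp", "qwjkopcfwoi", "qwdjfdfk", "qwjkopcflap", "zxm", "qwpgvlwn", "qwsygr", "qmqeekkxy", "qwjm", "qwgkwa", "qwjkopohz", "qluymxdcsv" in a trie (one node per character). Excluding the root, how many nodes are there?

Count nodes per top-level branch (shared prefixes stored once):
  'q'-branch (qfqijmu, qluymxdcsv, qmii, qmqeekkxy, qwdjfdfk, qwgkwa, qwjkopcfla, qwjkopcflap, qwjkopcfwo, qwjkopcfwoi, qwjkopcijp, qwjkopciu, qwjkopohz, qwjm, qwjmn, qwpgvlwn, qwsygr, qwuigybczjw): 77 nodes
  'z'-branch (zipfsvlp, zxm): 10 nodes
Sum: 87

87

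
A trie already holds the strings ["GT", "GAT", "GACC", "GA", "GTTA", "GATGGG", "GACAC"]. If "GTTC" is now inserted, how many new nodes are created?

1

The longest prefix of "GTTC" already in the trie is "GTT" (length 3).
New nodes needed: |"GTTC"| − 3 = 4 − 3 = 1.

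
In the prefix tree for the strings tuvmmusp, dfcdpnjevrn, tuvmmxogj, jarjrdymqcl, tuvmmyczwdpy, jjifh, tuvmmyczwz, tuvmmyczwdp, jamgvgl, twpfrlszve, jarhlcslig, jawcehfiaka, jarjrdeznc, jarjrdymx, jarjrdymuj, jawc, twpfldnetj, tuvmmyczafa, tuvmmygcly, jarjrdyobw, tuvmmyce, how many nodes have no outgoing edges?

19

Leaves are exactly the stored words that no other stored word extends.
Those words: "dfcdpnjevrn", "jamgvgl", "jarhlcslig", "jarjrdeznc", "jarjrdymqcl", "jarjrdymuj", "jarjrdymx", "jarjrdyobw", "jawcehfiaka", "jjifh", "tuvmmusp", "tuvmmxogj", "tuvmmyce", "tuvmmyczafa", "tuvmmyczwdpy", "tuvmmyczwz", "tuvmmygcly", "twpfldnetj", "twpfrlszve"
Leaf count: 19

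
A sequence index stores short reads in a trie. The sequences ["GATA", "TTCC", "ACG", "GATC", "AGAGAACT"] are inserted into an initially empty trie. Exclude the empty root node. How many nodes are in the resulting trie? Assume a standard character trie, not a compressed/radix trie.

19

Trie structure (* marks end of a word):
(root)
├─ A
│  ├─ C
│  │  └─ G *
│  └─ G
│     └─ A
│        └─ G
│           └─ A
│              └─ A
│                 └─ C
│                    └─ T *
├─ G
│  └─ A
│     └─ T
│        ├─ A *
│        └─ C *
└─ T
   └─ T
      └─ C
         └─ C *
Counting every labelled node above: 19.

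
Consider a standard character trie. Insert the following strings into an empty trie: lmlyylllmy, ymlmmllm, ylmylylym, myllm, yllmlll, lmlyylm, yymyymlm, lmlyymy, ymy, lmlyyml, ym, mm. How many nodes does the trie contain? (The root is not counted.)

49

Count nodes per top-level branch (shared prefixes stored once):
  'l'-branch (lmlyylllmy, lmlyylm, lmlyyml, lmlyymy): 14 nodes
  'm'-branch (mm, myllm): 6 nodes
  'y'-branch (yllmlll, ylmylylym, ym, ymlmmllm, ymy, yymyymlm): 29 nodes
Sum: 49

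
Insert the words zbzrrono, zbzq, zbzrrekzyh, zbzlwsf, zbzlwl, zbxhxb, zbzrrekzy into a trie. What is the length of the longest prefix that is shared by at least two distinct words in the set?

9

Equivalently: take the maximum, over all pairs, of their longest common prefix length.
e.g. "zbzrrekzy" and "zbzrrekzyh" share the prefix "zbzrrekzy" of length 9; no pair shares a longer one.
Longest shared-prefix length: 9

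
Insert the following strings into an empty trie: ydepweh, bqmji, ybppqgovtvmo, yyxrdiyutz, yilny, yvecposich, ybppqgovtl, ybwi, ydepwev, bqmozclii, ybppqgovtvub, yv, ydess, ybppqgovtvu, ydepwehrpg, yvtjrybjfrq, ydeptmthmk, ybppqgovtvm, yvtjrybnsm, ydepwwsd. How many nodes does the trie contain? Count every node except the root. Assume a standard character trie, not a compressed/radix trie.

83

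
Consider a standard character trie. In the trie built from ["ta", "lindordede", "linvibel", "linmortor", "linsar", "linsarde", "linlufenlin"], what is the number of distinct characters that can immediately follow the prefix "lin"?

Follow the path "lin" to its node, then look at its outgoing edges.
Distinct next characters after "lin": d, l, m, s, v.
That node has 5 child edges.

5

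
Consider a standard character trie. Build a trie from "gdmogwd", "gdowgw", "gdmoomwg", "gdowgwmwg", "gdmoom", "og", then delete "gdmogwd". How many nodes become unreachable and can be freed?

Walk "gdmogwd" from the leaf back toward the root, removing each node that no remaining word uses.
The suffix "gwd" (3 nodes) is used only by "gdmogwd"; the node for "gdmo" still has the child "o", so pruning stops there.
Nodes removed: 3

3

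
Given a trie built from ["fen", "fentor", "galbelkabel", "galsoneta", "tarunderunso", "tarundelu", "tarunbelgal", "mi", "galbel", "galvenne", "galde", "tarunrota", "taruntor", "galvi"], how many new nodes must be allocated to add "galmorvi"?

"gal" is already a path in the trie; the remaining "morvi" must be added.
Each of the 5 remaining characters creates one node.

5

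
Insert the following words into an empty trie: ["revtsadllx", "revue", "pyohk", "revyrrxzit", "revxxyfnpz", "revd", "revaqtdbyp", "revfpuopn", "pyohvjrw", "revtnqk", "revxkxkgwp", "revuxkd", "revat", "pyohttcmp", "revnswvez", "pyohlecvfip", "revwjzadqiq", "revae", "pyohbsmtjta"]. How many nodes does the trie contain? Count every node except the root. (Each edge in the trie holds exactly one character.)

96

For each word, the new-node count is its length minus the longest prefix already in the trie:
  "revtsadllx" → 10 new (r, e, v, t, s, a, d, l, l, x)
  "revue" → prefix "rev" already present; 2 new (u, e)
  "pyohk" → 5 new (p, y, o, h, k)
  "revyrrxzit" → prefix "rev" already present; 7 new (y, r, r, x, z, i, t)
  "revxxyfnpz" → prefix "rev" already present; 7 new (x, x, y, f, n, p, z)
  "revd" → prefix "rev" already present; 1 new (d)
  "revaqtdbyp" → prefix "rev" already present; 7 new (a, q, t, d, b, y, p)
  "revfpuopn" → prefix "rev" already present; 6 new (f, p, u, o, p, n)
  "pyohvjrw" → prefix "pyoh" already present; 4 new (v, j, r, w)
  "revtnqk" → prefix "revt" already present; 3 new (n, q, k)
  "revxkxkgwp" → prefix "revx" already present; 6 new (k, x, k, g, w, p)
  "revuxkd" → prefix "revu" already present; 3 new (x, k, d)
  "revat" → prefix "reva" already present; 1 new (t)
  "pyohttcmp" → prefix "pyoh" already present; 5 new (t, t, c, m, p)
  "revnswvez" → prefix "rev" already present; 6 new (n, s, w, v, e, z)
  "pyohlecvfip" → prefix "pyoh" already present; 7 new (l, e, c, v, f, i, p)
  "revwjzadqiq" → prefix "rev" already present; 8 new (w, j, z, a, d, q, i, q)
  "revae" → prefix "reva" already present; 1 new (e)
  "pyohbsmtjta" → prefix "pyoh" already present; 7 new (b, s, m, t, j, t, a)
Total nodes = 10 + 2 + 5 + 7 + 7 + 1 + 7 + 6 + 4 + 3 + 6 + 3 + 1 + 5 + 6 + 7 + 8 + 1 + 7 = 96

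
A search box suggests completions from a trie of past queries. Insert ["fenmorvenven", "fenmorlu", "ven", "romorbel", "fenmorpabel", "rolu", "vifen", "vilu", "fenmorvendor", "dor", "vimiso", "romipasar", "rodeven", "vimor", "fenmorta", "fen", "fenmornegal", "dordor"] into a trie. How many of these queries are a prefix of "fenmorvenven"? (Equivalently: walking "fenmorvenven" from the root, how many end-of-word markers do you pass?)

2

Traverse "fenmorvenven" character by character; count nodes along the way that are marked as word ends.
Prefixes of the query that are stored words: "fen", "fenmorvenven"
Count: 2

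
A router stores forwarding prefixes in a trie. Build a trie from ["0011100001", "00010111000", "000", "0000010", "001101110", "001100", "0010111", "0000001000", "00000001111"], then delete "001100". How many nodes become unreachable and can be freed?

Walk "001100" from the leaf back toward the root, removing each node that no remaining word uses.
The suffix "0" (1 node) is used only by "001100"; the node for "00110" still has the child "1", so pruning stops there.
Nodes removed: 1

1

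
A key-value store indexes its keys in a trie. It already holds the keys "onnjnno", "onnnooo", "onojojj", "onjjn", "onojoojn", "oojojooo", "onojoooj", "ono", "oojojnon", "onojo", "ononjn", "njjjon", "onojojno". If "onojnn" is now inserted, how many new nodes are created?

2

"onoj" is already a path in the trie; the remaining "nn" must be added.
New nodes needed: |"onojnn"| − 4 = 6 − 4 = 2.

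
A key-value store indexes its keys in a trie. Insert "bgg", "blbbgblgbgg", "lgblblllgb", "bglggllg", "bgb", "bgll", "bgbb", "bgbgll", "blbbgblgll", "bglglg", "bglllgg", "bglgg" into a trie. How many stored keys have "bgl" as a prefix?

5

Traverse to the node for "bgl", then collect every word in that subtree.
Matches: "bglgg", "bglggllg", "bglglg", "bgll", "bglllgg"
Count: 5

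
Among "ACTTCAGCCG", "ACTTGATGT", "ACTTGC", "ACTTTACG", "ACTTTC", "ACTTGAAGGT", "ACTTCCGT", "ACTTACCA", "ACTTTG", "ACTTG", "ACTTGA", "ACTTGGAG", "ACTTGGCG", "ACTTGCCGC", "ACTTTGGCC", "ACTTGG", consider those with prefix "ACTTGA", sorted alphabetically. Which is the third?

ACTTGATGT

Filter for "ACTTGA…" and sort: "ACTTGA", "ACTTGAAGGT", "ACTTGATGT"
Position 3: ACTTGATGT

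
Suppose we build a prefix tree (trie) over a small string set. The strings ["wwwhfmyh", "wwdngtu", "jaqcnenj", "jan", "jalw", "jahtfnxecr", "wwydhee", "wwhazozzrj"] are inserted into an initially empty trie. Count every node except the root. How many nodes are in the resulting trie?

For each word, the new-node count is its length minus the longest prefix already in the trie:
  "wwwhfmyh" → 8 new (w, w, w, h, f, m, y, h)
  "wwdngtu" → prefix "ww" already present; 5 new (d, n, g, t, u)
  "jaqcnenj" → 8 new (j, a, q, c, n, e, n, j)
  "jan" → prefix "ja" already present; 1 new (n)
  "jalw" → prefix "ja" already present; 2 new (l, w)
  "jahtfnxecr" → prefix "ja" already present; 8 new (h, t, f, n, x, e, c, r)
  "wwydhee" → prefix "ww" already present; 5 new (y, d, h, e, e)
  "wwhazozzrj" → prefix "ww" already present; 8 new (h, a, z, o, z, z, r, j)
Total nodes = 8 + 5 + 8 + 1 + 2 + 8 + 5 + 8 = 45

45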